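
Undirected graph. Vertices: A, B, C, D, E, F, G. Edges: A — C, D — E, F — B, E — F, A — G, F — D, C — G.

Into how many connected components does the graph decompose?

From A: component {A, C, G}.
From B: component {B, D, E, F}.
That's 2 components.

2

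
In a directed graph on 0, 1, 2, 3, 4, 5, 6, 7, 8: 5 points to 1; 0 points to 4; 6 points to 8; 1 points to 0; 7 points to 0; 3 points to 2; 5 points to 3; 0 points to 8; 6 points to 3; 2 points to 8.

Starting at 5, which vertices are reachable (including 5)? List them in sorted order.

0, 1, 2, 3, 4, 5, 8

Start at 5.
Its neighbours: 1, 3.
Then their neighbours: 0, 2.
Then next layer: 4, 8.
Nothing further is reachable.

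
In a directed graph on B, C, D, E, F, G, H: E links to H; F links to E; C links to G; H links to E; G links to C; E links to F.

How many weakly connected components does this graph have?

From B: component {B}.
From C: component {C, G}.
From D: component {D}.
From E: component {E, F, H}.
That's 4 components.

4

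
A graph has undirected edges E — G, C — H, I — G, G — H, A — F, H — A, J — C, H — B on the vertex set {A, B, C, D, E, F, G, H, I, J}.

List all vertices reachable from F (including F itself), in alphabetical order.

A, B, C, E, F, G, H, I, J

Start at F.
Its neighbours: A.
Then their neighbours: H.
Then next layer: B, C, G.
Then next layer: E, I, J.
Nothing further is reachable.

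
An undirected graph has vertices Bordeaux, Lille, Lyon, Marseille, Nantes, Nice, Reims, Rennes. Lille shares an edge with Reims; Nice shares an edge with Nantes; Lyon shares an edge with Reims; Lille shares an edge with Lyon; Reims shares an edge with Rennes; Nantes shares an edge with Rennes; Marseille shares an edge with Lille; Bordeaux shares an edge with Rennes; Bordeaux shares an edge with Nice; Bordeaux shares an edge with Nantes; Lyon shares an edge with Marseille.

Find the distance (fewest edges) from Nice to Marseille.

5

Distance 0: Nice.
Distance 1: Bordeaux, Nantes.
Distance 2: Rennes.
Distance 3: Reims.
Distance 4: Lille, Lyon.
Distance 5: Marseille — contains Marseille.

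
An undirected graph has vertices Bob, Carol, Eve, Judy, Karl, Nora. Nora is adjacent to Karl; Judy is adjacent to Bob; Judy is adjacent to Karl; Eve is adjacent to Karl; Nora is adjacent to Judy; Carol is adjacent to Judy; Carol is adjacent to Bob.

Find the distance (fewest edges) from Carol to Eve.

3

Distance 0: Carol.
Distance 1: Bob, Judy.
Distance 2: Karl, Nora.
Distance 3: Eve — contains Eve.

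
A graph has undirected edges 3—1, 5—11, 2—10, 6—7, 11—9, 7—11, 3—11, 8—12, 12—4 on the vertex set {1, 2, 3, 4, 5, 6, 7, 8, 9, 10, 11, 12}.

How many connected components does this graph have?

From 1: component {1, 3, 5, 6, 7, 9, 11}.
From 2: component {2, 10}.
From 4: component {4, 8, 12}.
That's 3 components.

3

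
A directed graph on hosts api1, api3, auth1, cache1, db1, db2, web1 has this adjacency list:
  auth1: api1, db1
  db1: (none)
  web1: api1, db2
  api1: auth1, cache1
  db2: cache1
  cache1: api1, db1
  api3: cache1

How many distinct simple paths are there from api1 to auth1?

1

api1→auth1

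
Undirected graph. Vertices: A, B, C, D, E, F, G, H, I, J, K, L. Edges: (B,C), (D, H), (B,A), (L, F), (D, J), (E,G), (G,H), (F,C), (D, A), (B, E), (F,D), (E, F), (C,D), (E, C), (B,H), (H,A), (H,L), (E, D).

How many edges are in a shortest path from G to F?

2

Distance 0: G.
Distance 1: E, H.
Distance 2: A, B, C, D, F, L — contains F.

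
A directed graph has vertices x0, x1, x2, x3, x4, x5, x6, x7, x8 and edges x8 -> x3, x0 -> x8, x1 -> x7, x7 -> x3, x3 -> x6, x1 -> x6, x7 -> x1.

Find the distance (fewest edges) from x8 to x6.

Distance 0: x8.
Distance 1: x3.
Distance 2: x6 — contains x6.

2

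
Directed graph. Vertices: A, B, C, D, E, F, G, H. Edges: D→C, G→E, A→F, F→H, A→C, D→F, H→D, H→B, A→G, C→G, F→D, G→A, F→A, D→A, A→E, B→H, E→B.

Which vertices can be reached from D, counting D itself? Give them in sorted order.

A, B, C, D, E, F, G, H

Start at D.
Its neighbours: A, C, F.
Then their neighbours: E, G, H.
Then next layer: B.
Every vertex is now reached.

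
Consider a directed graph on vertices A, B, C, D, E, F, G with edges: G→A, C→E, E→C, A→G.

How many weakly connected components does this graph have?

From A: component {A, G}.
From B: component {B}.
From C: component {C, E}.
From D: component {D}.
From F: component {F}.
That's 5 components.

5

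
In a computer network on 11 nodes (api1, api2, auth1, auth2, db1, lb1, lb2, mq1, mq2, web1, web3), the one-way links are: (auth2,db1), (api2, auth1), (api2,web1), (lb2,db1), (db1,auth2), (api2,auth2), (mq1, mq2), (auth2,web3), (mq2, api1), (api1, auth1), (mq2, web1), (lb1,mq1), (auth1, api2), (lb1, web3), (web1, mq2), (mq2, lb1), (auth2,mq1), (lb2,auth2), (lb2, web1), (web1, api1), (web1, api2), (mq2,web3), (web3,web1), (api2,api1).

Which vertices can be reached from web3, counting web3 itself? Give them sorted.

api1, api2, auth1, auth2, db1, lb1, mq1, mq2, web1, web3

Start at web3.
Its neighbours: web1.
Then their neighbours: api1, api2, mq2.
Then next layer: auth1, auth2, lb1.
Then next layer: db1, mq1.
Nothing further is reachable.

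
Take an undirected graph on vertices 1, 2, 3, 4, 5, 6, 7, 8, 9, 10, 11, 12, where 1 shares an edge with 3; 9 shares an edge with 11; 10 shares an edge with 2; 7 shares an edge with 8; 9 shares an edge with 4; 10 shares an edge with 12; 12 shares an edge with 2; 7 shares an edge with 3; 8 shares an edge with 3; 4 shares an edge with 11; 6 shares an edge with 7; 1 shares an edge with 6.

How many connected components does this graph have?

From 1: component {1, 3, 6, 7, 8}.
From 2: component {2, 10, 12}.
From 4: component {4, 9, 11}.
From 5: component {5}.
That's 4 components.

4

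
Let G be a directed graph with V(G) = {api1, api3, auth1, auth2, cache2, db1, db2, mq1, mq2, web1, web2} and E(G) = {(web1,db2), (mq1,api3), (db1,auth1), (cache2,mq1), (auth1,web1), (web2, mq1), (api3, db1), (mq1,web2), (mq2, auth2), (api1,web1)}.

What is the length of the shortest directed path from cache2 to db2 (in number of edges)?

Distance 0: cache2.
Distance 1: mq1.
Distance 2: api3, web2.
Distance 3: db1.
Distance 4: auth1.
Distance 5: web1.
Distance 6: db2 — contains db2.

6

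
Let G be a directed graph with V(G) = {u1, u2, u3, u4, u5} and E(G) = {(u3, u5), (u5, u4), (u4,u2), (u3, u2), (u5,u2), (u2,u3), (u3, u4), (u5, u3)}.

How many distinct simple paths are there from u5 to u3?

3

u5→u2→u3
u5→u3
u5→u4→u2→u3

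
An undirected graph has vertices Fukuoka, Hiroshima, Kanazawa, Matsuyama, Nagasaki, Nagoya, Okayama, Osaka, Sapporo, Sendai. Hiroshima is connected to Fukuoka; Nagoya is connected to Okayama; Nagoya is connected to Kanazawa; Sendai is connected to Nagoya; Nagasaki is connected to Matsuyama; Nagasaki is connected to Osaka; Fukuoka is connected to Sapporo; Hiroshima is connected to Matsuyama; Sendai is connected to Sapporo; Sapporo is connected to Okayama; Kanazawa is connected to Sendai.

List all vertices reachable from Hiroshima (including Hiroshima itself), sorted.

Start at Hiroshima.
Its neighbours: Fukuoka, Matsuyama.
Then their neighbours: Nagasaki, Sapporo.
Then next layer: Okayama, Osaka, Sendai.
Then next layer: Kanazawa, Nagoya.
Every vertex is now reached.

Fukuoka, Hiroshima, Kanazawa, Matsuyama, Nagasaki, Nagoya, Okayama, Osaka, Sapporo, Sendai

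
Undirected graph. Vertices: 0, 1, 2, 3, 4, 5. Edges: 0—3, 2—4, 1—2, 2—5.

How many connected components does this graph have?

From 0: component {0, 3}.
From 1: component {1, 2, 4, 5}.
That's 2 components.

2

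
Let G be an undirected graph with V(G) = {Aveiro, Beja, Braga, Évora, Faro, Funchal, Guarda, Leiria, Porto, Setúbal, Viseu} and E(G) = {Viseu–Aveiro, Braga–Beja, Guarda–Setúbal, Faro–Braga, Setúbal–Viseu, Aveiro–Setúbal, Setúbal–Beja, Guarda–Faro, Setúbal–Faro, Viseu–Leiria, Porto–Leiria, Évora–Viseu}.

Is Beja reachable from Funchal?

Funchal has no edges, so nothing is reachable from it.

No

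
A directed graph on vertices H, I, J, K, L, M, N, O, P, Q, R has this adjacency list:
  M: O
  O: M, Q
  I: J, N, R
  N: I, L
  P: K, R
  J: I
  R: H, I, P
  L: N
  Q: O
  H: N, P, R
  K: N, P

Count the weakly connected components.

2

From H: component {H, I, J, K, L, N, P, R}.
From M: component {M, O, Q}.
That's 2 components.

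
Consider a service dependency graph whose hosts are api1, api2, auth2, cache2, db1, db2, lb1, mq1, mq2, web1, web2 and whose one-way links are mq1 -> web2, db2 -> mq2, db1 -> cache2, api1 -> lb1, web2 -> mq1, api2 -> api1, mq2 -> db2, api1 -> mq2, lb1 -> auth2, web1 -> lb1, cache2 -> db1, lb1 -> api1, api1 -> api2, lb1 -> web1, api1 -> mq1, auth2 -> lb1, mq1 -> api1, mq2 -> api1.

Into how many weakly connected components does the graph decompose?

From api1: component {api1, api2, auth2, db2, lb1, mq1, mq2, web1, web2}.
From cache2: component {cache2, db1}.
That's 2 components.

2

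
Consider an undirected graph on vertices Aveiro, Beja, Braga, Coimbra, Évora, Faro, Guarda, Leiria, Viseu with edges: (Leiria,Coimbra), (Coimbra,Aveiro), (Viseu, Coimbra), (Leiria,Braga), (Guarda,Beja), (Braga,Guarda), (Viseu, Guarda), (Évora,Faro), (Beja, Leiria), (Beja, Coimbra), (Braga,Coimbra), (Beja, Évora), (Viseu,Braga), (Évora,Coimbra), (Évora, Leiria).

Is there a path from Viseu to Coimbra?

Yes

Explore from Viseu.
Distance 1: reach Braga, Coimbra, Guarda.
Found Coimbra.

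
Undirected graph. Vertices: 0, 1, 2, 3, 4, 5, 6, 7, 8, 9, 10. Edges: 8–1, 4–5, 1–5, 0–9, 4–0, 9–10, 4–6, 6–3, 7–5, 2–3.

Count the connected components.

From 0: component {0, 1, 2, 3, 4, 5, 6, 7, 8, 9, 10}.
That's 1 component.

1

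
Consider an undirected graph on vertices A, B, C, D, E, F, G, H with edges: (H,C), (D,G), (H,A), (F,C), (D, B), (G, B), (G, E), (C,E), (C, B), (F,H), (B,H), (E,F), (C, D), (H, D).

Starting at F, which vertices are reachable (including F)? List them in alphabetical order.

A, B, C, D, E, F, G, H

Start at F.
Its neighbours: C, E, H.
Then their neighbours: A, B, D, G.
Every vertex is now reached.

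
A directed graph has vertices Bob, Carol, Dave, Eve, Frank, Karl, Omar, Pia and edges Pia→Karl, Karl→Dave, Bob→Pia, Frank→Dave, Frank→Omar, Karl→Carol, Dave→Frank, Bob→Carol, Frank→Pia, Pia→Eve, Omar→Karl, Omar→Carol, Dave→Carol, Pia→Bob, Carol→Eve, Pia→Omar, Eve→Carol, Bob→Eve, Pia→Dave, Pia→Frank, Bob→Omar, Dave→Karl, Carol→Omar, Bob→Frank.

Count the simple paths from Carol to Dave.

1

Carol→Omar→Karl→Dave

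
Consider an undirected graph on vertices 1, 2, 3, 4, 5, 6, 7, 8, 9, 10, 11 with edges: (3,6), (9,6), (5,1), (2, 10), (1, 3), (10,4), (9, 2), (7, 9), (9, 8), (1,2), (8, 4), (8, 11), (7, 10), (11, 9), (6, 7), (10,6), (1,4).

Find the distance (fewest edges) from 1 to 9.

2

Distance 0: 1.
Distance 1: 2, 3, 4, 5.
Distance 2: 6, 8, 9, 10 — contains 9.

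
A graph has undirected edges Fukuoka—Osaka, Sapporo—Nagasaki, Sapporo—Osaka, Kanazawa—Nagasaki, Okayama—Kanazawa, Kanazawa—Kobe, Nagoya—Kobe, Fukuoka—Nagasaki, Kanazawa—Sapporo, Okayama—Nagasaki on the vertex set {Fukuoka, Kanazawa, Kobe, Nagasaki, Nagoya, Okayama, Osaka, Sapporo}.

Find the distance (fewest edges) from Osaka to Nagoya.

4

Distance 0: Osaka.
Distance 1: Fukuoka, Sapporo.
Distance 2: Kanazawa, Nagasaki.
Distance 3: Kobe, Okayama.
Distance 4: Nagoya — contains Nagoya.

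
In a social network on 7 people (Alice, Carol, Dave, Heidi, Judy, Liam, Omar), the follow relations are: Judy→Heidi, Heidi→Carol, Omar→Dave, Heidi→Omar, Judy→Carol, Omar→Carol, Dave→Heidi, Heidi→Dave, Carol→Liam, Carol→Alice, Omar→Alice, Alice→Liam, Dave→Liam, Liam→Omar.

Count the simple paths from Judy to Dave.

Judy→Carol→Alice→Liam→Omar→Dave
Judy→Carol→Liam→Omar→Dave
Judy→Heidi→Carol→Alice→Liam→Omar→Dave
Judy→Heidi→Carol→Liam→Omar→Dave
Judy→Heidi→Dave
Judy→Heidi→Omar→Dave

6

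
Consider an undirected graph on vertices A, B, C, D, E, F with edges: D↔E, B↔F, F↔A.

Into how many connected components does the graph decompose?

3

From A: component {A, B, F}.
From C: component {C}.
From D: component {D, E}.
That's 3 components.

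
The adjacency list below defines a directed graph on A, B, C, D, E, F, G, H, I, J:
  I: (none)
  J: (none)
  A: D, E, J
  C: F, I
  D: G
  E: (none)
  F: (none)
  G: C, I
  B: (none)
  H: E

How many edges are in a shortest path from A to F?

4

Distance 0: A.
Distance 1: D, E, J.
Distance 2: G.
Distance 3: C, I.
Distance 4: F — contains F.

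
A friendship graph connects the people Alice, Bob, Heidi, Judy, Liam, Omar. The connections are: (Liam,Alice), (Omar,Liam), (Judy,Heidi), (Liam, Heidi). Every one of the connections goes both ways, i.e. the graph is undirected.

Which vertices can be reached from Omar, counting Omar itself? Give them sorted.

Alice, Heidi, Judy, Liam, Omar

Start at Omar.
Its neighbours: Liam.
Then their neighbours: Alice, Heidi.
Then next layer: Judy.
Nothing further is reachable.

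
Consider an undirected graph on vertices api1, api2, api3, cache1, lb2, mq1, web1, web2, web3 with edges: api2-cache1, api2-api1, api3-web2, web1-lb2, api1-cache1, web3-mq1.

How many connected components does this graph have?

From api1: component {api1, api2, cache1}.
From api3: component {api3, web2}.
From lb2: component {lb2, web1}.
From mq1: component {mq1, web3}.
That's 4 components.

4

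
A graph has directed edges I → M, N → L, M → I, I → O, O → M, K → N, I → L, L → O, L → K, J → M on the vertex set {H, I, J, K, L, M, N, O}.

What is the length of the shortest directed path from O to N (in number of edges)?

Distance 0: O.
Distance 1: M.
Distance 2: I.
Distance 3: L.
Distance 4: K.
Distance 5: N — contains N.

5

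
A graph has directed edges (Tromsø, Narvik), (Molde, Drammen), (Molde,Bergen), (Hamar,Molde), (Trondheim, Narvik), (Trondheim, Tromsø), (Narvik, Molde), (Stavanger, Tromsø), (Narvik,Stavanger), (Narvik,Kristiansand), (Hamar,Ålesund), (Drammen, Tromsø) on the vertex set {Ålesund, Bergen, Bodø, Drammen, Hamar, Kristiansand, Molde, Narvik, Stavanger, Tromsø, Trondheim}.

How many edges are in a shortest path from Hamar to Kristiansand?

Distance 0: Hamar.
Distance 1: Ålesund, Molde.
Distance 2: Bergen, Drammen.
Distance 3: Tromsø.
Distance 4: Narvik.
Distance 5: Kristiansand, Stavanger — contains Kristiansand.

5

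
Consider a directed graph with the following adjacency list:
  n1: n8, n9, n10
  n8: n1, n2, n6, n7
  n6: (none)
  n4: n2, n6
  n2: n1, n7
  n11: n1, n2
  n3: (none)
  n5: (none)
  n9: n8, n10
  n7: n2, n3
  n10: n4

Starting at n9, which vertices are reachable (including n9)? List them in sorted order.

Start at n9.
Its neighbours: n8, n10.
Then their neighbours: n1, n2, n4, n6, n7.
Then next layer: n3.
Nothing further is reachable.

n1, n2, n3, n4, n6, n7, n8, n9, n10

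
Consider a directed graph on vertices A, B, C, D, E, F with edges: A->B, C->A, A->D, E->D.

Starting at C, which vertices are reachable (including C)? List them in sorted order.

Start at C.
Its neighbours: A.
Then their neighbours: B, D.
Nothing further is reachable.

A, B, C, D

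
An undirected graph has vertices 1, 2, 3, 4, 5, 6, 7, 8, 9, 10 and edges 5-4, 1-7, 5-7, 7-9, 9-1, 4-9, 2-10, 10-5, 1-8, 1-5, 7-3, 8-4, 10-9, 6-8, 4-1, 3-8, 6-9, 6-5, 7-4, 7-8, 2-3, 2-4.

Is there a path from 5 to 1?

Yes

Explore from 5.
Distance 1: reach 1, 4, 6, 7, 10.
Found 1.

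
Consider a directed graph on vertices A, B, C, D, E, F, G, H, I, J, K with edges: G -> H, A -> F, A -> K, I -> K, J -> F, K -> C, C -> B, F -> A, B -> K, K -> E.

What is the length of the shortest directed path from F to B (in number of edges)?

Distance 0: F.
Distance 1: A.
Distance 2: K.
Distance 3: C, E.
Distance 4: B — contains B.

4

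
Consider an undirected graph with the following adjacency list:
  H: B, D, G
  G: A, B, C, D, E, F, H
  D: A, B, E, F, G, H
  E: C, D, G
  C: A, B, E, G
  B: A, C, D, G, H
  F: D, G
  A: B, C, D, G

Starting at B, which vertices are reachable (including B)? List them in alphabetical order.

A, B, C, D, E, F, G, H

Start at B.
Its neighbours: A, C, D, G, H.
Then their neighbours: E, F.
Every vertex is now reached.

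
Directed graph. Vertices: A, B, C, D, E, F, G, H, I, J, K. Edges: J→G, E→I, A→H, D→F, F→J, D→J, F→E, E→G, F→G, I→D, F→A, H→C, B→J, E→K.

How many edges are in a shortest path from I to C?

Distance 0: I.
Distance 1: D.
Distance 2: F, J.
Distance 3: A, E, G.
Distance 4: H, K.
Distance 5: C — contains C.

5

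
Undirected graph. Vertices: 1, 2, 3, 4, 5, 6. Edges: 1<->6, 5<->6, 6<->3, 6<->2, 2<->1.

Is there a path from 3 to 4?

Explore from 3.
Distance 1: reach 6.
Distance 2: reach 1, 2, 5.
The search is exhausted without reaching 4; it lies in a different component.

No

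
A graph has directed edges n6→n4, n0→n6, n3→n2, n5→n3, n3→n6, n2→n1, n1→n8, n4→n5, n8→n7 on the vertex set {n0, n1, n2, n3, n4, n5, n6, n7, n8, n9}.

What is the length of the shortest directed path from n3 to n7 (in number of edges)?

Distance 0: n3.
Distance 1: n2, n6.
Distance 2: n1, n4.
Distance 3: n5, n8.
Distance 4: n7 — contains n7.

4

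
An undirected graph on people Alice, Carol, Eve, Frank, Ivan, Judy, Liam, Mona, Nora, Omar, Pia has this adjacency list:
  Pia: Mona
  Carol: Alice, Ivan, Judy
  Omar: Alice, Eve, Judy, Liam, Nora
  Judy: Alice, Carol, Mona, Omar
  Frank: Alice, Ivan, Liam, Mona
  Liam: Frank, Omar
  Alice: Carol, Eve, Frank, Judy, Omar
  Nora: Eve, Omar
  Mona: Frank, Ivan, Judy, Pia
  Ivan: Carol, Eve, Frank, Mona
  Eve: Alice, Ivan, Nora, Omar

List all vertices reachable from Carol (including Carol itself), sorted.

Start at Carol.
Its neighbours: Alice, Ivan, Judy.
Then their neighbours: Eve, Frank, Mona, Omar.
Then next layer: Liam, Nora, Pia.
Every vertex is now reached.

Alice, Carol, Eve, Frank, Ivan, Judy, Liam, Mona, Nora, Omar, Pia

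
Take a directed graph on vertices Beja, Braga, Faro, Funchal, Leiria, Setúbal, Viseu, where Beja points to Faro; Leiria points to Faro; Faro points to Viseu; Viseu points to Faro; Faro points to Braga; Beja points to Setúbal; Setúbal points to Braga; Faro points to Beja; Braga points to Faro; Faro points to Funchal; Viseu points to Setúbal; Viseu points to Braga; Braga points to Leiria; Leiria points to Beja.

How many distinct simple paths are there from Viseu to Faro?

7

Viseu→Braga→Faro
Viseu→Braga→Leiria→Beja→Faro
Viseu→Braga→Leiria→Faro
Viseu→Faro
Viseu→Setúbal→Braga→Faro
Viseu→Setúbal→Braga→Leiria→Beja→Faro
Viseu→Setúbal→Braga→Leiria→Faro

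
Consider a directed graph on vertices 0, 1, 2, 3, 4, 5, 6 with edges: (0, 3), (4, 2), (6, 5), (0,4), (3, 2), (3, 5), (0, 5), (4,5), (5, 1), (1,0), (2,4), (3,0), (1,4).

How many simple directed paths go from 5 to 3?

1

5→1→0→3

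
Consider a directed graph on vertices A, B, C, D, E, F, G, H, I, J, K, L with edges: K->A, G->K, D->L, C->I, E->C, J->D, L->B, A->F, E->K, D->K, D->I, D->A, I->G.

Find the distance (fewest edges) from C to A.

Distance 0: C.
Distance 1: I.
Distance 2: G.
Distance 3: K.
Distance 4: A — contains A.

4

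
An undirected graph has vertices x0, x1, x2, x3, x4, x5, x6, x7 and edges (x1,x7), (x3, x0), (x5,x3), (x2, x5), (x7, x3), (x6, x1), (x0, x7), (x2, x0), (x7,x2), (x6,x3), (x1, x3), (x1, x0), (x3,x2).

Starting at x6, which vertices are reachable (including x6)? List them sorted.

x0, x1, x2, x3, x5, x6, x7

Start at x6.
Its neighbours: x1, x3.
Then their neighbours: x0, x2, x5, x7.
Nothing further is reachable.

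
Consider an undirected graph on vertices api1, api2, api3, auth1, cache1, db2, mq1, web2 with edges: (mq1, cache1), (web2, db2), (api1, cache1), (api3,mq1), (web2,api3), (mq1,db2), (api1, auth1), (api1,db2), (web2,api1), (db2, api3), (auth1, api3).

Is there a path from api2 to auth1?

api2 has no edges, so nothing is reachable from it.

No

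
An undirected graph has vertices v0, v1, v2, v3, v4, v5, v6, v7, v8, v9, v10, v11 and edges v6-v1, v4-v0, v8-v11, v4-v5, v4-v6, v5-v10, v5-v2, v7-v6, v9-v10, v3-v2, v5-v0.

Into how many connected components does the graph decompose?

2

From v0: component {v0, v1, v2, v3, v4, v5, v6, v7, v9, v10}.
From v8: component {v8, v11}.
That's 2 components.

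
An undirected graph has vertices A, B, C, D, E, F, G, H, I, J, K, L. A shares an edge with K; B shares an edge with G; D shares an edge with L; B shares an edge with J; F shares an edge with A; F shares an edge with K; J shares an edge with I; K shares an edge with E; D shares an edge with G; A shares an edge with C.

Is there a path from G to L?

Yes

Explore from G.
Distance 1: reach B, D.
Distance 2: reach J, L.
Found L.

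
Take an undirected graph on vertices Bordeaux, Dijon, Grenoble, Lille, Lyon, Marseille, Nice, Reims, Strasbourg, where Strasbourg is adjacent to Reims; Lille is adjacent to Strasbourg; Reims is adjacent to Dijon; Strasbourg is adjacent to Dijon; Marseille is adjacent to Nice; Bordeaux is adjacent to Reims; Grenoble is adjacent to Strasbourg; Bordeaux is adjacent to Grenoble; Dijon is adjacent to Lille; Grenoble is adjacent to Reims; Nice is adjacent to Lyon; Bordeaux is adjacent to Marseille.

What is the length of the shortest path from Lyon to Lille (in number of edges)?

Distance 0: Lyon.
Distance 1: Nice.
Distance 2: Marseille.
Distance 3: Bordeaux.
Distance 4: Grenoble, Reims.
Distance 5: Dijon, Strasbourg.
Distance 6: Lille — contains Lille.

6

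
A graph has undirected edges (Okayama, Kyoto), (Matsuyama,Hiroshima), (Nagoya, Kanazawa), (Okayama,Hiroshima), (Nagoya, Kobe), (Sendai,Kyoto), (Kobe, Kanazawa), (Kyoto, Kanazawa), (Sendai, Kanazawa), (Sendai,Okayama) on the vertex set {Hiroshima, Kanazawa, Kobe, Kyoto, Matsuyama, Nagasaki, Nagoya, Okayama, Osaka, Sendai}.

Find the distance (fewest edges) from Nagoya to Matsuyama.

Distance 0: Nagoya.
Distance 1: Kanazawa, Kobe.
Distance 2: Kyoto, Sendai.
Distance 3: Okayama.
Distance 4: Hiroshima.
Distance 5: Matsuyama — contains Matsuyama.

5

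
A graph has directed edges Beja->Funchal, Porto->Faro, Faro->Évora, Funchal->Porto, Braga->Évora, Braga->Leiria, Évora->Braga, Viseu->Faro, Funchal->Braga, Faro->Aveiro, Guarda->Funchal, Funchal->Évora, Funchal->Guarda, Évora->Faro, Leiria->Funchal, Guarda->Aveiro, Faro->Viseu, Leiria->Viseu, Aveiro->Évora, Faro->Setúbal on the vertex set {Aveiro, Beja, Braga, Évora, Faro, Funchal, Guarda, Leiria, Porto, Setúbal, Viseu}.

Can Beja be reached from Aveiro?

No

Explore from Aveiro.
Distance 1: reach Évora.
Distance 2: reach Braga, Faro.
Distance 3: reach Leiria, Setúbal, Viseu.
Distance 4: reach Funchal.
Distance 5: reach Guarda, Porto.
The search from Aveiro is exhausted; no directed path reaches Beja.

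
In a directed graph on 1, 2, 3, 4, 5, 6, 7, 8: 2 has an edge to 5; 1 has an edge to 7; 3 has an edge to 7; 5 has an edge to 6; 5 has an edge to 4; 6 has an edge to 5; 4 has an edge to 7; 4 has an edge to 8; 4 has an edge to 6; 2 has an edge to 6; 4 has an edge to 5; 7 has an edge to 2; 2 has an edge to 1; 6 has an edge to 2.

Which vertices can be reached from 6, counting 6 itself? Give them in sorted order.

1, 2, 4, 5, 6, 7, 8

Start at 6.
Its neighbours: 2, 5.
Then their neighbours: 1, 4.
Then next layer: 7, 8.
Nothing further is reachable.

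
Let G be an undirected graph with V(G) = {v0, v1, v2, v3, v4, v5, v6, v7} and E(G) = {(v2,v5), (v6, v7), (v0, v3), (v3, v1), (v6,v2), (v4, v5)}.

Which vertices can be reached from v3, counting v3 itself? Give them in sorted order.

Start at v3.
Its neighbours: v0, v1.
Nothing further is reachable.

v0, v1, v3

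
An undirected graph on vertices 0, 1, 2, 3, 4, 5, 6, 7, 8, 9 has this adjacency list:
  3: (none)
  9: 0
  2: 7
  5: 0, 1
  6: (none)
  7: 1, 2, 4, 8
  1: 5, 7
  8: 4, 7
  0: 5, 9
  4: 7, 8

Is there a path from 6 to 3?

No

6 has no edges, so nothing is reachable from it.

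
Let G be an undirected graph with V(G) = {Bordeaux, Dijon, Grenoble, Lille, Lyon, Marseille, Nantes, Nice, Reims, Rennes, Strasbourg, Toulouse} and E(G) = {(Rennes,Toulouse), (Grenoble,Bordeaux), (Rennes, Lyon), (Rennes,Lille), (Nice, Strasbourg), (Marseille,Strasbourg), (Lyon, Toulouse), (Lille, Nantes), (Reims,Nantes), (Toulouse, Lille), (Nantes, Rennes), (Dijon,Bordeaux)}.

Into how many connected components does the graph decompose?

From Bordeaux: component {Bordeaux, Dijon, Grenoble}.
From Lille: component {Lille, Lyon, Nantes, Reims, Rennes, Toulouse}.
From Marseille: component {Marseille, Nice, Strasbourg}.
That's 3 components.

3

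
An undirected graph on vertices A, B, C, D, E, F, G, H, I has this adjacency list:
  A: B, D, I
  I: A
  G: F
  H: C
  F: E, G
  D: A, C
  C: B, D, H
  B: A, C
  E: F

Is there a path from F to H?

No

Explore from F.
Distance 1: reach E, G.
The search is exhausted without reaching H; it lies in a different component.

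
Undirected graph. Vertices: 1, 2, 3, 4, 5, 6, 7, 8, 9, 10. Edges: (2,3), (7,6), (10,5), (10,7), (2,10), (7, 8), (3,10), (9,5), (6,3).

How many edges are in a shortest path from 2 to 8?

3

Distance 0: 2.
Distance 1: 3, 10.
Distance 2: 5, 6, 7.
Distance 3: 8, 9 — contains 8.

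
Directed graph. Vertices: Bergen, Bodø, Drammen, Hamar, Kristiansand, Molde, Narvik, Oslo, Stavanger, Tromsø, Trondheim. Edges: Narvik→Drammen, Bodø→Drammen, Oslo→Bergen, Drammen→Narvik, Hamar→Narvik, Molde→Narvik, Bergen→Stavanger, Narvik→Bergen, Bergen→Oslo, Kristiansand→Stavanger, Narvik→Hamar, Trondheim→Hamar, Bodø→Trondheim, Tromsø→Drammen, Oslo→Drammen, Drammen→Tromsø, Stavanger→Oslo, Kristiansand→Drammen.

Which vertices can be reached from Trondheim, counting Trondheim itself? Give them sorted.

Start at Trondheim.
Its neighbours: Hamar.
Then their neighbours: Narvik.
Then next layer: Bergen, Drammen.
Then next layer: Oslo, Stavanger, Tromsø.
Nothing further is reachable.

Bergen, Drammen, Hamar, Narvik, Oslo, Stavanger, Tromsø, Trondheim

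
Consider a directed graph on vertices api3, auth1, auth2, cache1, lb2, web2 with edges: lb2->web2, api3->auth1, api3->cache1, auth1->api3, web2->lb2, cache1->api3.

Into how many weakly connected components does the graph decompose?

From api3: component {api3, auth1, cache1}.
From auth2: component {auth2}.
From lb2: component {lb2, web2}.
That's 3 components.

3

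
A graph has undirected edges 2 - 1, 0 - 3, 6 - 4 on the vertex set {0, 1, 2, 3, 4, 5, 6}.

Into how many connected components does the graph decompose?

4

From 0: component {0, 3}.
From 1: component {1, 2}.
From 4: component {4, 6}.
From 5: component {5}.
That's 4 components.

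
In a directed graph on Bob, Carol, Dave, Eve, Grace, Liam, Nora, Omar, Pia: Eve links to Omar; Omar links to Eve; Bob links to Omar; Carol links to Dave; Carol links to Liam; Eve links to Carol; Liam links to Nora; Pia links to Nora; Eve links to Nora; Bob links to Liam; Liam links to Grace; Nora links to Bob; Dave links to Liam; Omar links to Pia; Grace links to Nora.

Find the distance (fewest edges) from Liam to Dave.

Distance 0: Liam.
Distance 1: Grace, Nora.
Distance 2: Bob.
Distance 3: Omar.
Distance 4: Eve, Pia.
Distance 5: Carol.
Distance 6: Dave — contains Dave.

6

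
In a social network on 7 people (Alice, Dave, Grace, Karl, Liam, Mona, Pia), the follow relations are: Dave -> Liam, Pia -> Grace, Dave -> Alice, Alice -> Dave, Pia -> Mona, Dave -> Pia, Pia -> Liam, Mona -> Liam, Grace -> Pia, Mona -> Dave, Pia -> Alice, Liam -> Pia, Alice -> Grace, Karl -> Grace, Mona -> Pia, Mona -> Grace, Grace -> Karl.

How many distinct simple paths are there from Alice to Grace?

Alice→Dave→Liam→Pia→Grace
Alice→Dave→Liam→Pia→Mona→Grace
Alice→Dave→Pia→Grace
Alice→Dave→Pia→Mona→Grace
Alice→Grace

5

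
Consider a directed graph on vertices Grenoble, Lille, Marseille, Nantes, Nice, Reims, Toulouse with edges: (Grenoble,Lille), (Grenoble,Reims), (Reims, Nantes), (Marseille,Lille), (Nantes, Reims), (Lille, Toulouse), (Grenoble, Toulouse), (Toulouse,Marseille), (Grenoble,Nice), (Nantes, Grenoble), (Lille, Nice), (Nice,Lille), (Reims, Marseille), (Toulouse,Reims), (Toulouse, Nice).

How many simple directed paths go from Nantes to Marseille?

8

Nantes→Grenoble→Lille→Toulouse→Marseille
Nantes→Grenoble→Lille→Toulouse→Reims→Marseille
Nantes→Grenoble→Nice→Lille→Toulouse→Marseille
Nantes→Grenoble→Nice→Lille→Toulouse→Reims→Marseille
Nantes→Grenoble→Reims→Marseille
Nantes→Grenoble→Toulouse→Marseille
Nantes→Grenoble→Toulouse→Reims→Marseille
Nantes→Reims→Marseille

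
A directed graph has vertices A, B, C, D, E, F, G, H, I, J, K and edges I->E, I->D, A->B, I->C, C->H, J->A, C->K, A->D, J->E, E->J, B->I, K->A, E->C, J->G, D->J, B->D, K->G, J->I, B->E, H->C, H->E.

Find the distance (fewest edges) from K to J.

3

Distance 0: K.
Distance 1: A, G.
Distance 2: B, D.
Distance 3: E, I, J — contains J.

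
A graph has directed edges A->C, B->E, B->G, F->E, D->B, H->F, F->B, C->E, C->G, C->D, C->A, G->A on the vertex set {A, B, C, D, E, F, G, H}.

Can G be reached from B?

Explore from B.
Distance 1: reach E, G.
Found G.

Yes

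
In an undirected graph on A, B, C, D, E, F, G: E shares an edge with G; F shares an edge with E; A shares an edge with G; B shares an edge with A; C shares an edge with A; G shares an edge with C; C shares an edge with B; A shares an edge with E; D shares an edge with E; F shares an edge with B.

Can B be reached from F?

Yes

Explore from F.
Distance 1: reach B, E.
Found B.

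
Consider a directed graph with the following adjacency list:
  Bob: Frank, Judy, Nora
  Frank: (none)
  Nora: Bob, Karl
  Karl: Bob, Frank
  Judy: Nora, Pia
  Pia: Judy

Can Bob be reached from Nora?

Explore from Nora.
Distance 1: reach Bob, Karl.
Found Bob.

Yes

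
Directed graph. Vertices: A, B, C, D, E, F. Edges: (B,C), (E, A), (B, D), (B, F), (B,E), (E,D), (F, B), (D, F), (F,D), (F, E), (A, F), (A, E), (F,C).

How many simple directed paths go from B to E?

3

B→D→F→E
B→E
B→F→E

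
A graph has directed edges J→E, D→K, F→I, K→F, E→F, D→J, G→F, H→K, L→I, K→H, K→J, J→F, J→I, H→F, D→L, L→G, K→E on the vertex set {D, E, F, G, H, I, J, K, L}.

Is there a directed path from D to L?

Yes

Explore from D.
Distance 1: reach J, K, L.
Found L.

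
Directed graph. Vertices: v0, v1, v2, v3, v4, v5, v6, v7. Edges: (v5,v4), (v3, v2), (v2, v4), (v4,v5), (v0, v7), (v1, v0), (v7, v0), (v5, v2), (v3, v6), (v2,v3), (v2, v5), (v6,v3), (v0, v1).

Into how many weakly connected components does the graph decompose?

From v0: component {v0, v1, v7}.
From v2: component {v2, v3, v4, v5, v6}.
That's 2 components.

2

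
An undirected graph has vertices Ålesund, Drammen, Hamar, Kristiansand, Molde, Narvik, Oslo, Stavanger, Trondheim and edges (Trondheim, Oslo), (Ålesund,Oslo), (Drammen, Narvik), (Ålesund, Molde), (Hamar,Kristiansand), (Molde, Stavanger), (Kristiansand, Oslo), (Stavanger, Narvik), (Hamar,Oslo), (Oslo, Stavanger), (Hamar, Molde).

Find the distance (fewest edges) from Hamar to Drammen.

Distance 0: Hamar.
Distance 1: Kristiansand, Molde, Oslo.
Distance 2: Ålesund, Stavanger, Trondheim.
Distance 3: Narvik.
Distance 4: Drammen — contains Drammen.

4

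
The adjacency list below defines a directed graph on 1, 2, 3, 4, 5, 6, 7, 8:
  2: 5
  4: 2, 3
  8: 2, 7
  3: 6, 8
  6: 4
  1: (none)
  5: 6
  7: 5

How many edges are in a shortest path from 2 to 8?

5

Distance 0: 2.
Distance 1: 5.
Distance 2: 6.
Distance 3: 4.
Distance 4: 3.
Distance 5: 8 — contains 8.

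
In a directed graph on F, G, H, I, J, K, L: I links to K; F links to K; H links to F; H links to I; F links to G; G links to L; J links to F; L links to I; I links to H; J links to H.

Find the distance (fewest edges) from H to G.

2

Distance 0: H.
Distance 1: F, I.
Distance 2: G, K — contains G.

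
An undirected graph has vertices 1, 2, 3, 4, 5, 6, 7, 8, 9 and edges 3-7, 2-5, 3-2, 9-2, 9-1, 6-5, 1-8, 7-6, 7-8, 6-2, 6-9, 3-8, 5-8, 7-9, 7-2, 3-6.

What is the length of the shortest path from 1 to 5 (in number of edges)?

Distance 0: 1.
Distance 1: 8, 9.
Distance 2: 2, 3, 5, 6, 7 — contains 5.

2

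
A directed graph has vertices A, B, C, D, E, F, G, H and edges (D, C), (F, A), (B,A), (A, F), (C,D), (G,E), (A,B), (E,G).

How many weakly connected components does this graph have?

4

From A: component {A, B, F}.
From C: component {C, D}.
From E: component {E, G}.
From H: component {H}.
That's 4 components.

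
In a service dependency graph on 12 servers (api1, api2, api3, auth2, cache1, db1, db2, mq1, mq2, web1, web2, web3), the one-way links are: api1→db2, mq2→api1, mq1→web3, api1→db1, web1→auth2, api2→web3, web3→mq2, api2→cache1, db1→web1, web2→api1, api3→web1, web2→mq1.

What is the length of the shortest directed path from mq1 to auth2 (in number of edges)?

Distance 0: mq1.
Distance 1: web3.
Distance 2: mq2.
Distance 3: api1.
Distance 4: db1, db2.
Distance 5: web1.
Distance 6: auth2 — contains auth2.

6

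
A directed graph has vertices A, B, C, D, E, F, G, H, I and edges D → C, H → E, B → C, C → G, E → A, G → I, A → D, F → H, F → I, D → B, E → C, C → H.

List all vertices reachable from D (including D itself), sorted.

A, B, C, D, E, G, H, I

Start at D.
Its neighbours: B, C.
Then their neighbours: G, H.
Then next layer: E, I.
Then next layer: A.
Nothing further is reachable.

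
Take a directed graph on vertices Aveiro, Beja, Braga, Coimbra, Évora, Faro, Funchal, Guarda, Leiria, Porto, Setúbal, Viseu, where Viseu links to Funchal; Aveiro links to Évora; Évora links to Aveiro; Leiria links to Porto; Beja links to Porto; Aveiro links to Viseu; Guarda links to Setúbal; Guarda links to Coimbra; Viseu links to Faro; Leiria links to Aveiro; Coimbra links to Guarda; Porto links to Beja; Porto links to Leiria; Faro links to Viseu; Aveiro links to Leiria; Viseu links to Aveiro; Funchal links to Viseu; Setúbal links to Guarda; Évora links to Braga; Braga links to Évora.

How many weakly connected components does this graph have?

2

From Aveiro: component {Aveiro, Beja, Braga, Évora, Faro, Funchal, Leiria, Porto, Viseu}.
From Coimbra: component {Coimbra, Guarda, Setúbal}.
That's 2 components.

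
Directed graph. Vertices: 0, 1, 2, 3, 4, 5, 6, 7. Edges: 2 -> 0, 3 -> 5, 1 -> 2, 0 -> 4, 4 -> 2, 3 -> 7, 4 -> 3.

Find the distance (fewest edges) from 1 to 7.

Distance 0: 1.
Distance 1: 2.
Distance 2: 0.
Distance 3: 4.
Distance 4: 3.
Distance 5: 5, 7 — contains 7.

5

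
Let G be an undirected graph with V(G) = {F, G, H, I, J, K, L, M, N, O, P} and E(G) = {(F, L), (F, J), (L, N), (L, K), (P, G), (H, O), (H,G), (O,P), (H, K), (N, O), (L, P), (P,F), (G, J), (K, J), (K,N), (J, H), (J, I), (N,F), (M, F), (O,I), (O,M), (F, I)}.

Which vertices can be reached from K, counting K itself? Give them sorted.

Start at K.
Its neighbours: H, J, L, N.
Then their neighbours: F, G, I, O, P.
Then next layer: M.
Every vertex is now reached.

F, G, H, I, J, K, L, M, N, O, P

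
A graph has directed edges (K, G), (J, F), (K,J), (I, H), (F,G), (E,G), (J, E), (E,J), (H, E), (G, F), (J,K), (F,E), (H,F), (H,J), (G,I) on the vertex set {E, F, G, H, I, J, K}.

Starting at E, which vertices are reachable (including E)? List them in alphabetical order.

E, F, G, H, I, J, K

Start at E.
Its neighbours: G, J.
Then their neighbours: F, I, K.
Then next layer: H.
Every vertex is now reached.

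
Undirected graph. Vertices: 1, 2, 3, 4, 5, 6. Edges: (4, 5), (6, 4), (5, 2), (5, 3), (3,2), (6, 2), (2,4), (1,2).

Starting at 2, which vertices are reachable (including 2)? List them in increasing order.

1, 2, 3, 4, 5, 6

Start at 2.
Its neighbours: 1, 3, 4, 5, 6.
Every vertex is now reached.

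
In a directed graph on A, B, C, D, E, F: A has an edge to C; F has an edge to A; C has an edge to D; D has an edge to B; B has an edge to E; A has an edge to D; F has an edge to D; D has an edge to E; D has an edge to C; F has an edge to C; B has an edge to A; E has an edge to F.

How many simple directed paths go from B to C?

7

B→A→C
B→A→D→C
B→A→D→E→F→C
B→E→F→A→C
B→E→F→A→D→C
B→E→F→C
B→E→F→D→C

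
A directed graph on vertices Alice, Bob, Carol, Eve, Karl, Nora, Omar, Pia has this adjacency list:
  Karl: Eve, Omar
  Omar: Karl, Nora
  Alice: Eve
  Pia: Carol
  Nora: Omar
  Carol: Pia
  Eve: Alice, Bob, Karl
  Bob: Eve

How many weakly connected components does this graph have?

From Alice: component {Alice, Bob, Eve, Karl, Nora, Omar}.
From Carol: component {Carol, Pia}.
That's 2 components.

2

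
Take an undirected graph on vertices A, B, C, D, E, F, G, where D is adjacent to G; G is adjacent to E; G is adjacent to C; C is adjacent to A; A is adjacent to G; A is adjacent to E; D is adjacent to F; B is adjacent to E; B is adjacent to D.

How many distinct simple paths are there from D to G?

D–B–E–A–C–G
D–B–E–A–G
D–B–E–G
D–G

4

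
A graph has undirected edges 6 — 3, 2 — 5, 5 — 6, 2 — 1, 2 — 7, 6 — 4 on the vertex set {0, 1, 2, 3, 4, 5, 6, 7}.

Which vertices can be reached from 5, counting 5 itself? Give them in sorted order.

Start at 5.
Its neighbours: 2, 6.
Then their neighbours: 1, 3, 4, 7.
Nothing further is reachable.

1, 2, 3, 4, 5, 6, 7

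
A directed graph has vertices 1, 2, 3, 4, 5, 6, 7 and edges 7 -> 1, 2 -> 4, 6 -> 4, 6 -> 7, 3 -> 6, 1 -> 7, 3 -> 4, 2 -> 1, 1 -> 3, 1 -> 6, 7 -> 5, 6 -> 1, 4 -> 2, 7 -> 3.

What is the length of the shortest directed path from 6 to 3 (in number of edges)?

2

Distance 0: 6.
Distance 1: 1, 4, 7.
Distance 2: 2, 3, 5 — contains 3.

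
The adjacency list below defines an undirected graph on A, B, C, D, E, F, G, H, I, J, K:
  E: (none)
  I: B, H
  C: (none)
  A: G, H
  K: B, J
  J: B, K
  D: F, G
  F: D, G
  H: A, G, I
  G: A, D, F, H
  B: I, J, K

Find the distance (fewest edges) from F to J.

Distance 0: F.
Distance 1: D, G.
Distance 2: A, H.
Distance 3: I.
Distance 4: B.
Distance 5: J, K — contains J.

5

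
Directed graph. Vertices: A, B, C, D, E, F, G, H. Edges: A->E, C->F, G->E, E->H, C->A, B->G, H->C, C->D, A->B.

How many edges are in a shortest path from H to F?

2

Distance 0: H.
Distance 1: C.
Distance 2: A, D, F — contains F.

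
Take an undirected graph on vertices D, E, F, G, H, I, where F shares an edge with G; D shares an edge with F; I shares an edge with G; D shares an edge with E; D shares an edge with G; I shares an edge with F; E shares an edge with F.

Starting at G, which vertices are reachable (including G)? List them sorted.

D, E, F, G, I

Start at G.
Its neighbours: D, F, I.
Then their neighbours: E.
Nothing further is reachable.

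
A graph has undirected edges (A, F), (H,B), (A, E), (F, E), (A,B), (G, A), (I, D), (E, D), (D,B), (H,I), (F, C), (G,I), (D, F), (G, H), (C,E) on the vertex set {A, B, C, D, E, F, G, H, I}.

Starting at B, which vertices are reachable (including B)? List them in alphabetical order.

A, B, C, D, E, F, G, H, I

Start at B.
Its neighbours: A, D, H.
Then their neighbours: E, F, G, I.
Then next layer: C.
Every vertex is now reached.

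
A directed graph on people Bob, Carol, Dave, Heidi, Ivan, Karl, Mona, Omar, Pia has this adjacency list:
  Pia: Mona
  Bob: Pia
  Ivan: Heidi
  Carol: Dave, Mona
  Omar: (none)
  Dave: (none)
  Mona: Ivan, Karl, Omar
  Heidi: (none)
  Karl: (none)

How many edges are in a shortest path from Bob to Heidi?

Distance 0: Bob.
Distance 1: Pia.
Distance 2: Mona.
Distance 3: Ivan, Karl, Omar.
Distance 4: Heidi — contains Heidi.

4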